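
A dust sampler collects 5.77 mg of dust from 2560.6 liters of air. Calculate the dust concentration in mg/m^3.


Convert liters to m^3: 1 m^3 = 1000 L
Concentration = mass / volume * 1000
= 5.77 / 2560.6 * 1000
= 0.002253378115 * 1000
= 2.2534 mg/m^3

2.2534 mg/m^3


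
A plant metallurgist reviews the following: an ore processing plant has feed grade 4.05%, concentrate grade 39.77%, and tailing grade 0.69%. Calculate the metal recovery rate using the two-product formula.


84.4278%

Using the two-product formula:
R = 100 * c * (f - t) / (f * (c - t))
Numerator = 100 * 39.77 * (4.05 - 0.69)
= 100 * 39.77 * 3.36
= 13362.72
Denominator = 4.05 * (39.77 - 0.69)
= 4.05 * 39.08
= 158.274
R = 13362.72 / 158.274
= 84.4278%


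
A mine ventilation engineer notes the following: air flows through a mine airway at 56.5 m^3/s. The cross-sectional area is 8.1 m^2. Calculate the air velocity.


6.9753 m/s

Velocity = flow rate / cross-sectional area
= 56.5 / 8.1
= 6.9753 m/s


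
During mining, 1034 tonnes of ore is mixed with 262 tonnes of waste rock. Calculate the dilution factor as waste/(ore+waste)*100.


20.216%

Total material = ore + waste
= 1034 + 262 = 1296 tonnes
Dilution = waste / total * 100
= 262 / 1296 * 100
= 0.2021604938 * 100
= 20.216%


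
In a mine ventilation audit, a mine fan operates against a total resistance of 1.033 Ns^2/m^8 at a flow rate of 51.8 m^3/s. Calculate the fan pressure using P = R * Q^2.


2771.7869 Pa

Compute Q^2:
Q^2 = 51.8^2 = 2683.24
Compute pressure:
P = R * Q^2 = 1.033 * 2683.24
= 2771.7869 Pa


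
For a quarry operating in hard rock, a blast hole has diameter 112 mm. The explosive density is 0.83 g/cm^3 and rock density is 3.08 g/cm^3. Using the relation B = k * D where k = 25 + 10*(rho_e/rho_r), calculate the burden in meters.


First, compute k:
rho_e / rho_r = 0.83 / 3.08 = 0.2694805195
k = 25 + 10 * 0.2694805195 = 27.69480519
Then, compute burden:
B = k * D / 1000 = 27.69480519 * 112 / 1000
= 3101.818182 / 1000
= 3.1018 m

3.1018 m


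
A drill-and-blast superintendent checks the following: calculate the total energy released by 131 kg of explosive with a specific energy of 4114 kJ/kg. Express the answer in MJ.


538.934 MJ

Energy = mass * specific_energy / 1000
= 131 * 4114 / 1000
= 538934 / 1000
= 538.934 MJ


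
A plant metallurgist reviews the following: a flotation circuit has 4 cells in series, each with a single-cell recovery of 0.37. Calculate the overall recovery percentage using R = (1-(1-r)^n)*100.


84.247%

Complement of single-cell recovery:
1 - r = 1 - 0.37 = 0.63
Raise to power n:
(1 - r)^4 = 0.63^4 = 0.15752961
Overall recovery:
R = (1 - 0.15752961) * 100
= 84.247%


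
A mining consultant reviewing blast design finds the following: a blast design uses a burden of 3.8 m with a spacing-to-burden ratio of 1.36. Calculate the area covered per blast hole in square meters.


19.6384 m^2

First, find the spacing:
Spacing = burden * ratio = 3.8 * 1.36
= 5.168 m
Then, calculate the area:
Area = burden * spacing = 3.8 * 5.168
= 19.6384 m^2


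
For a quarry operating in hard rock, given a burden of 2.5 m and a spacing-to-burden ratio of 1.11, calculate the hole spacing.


Spacing = burden * ratio
= 2.5 * 1.11
= 2.775 m

2.775 m


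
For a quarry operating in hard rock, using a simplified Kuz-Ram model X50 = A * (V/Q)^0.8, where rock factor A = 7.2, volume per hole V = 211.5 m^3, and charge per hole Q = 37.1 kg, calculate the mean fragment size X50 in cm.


Compute V/Q:
V/Q = 211.5 / 37.1 = 5.700808625
Raise to the power 0.8:
(V/Q)^0.8 = 5.700808625^0.8 = 4.02484509
Multiply by A:
X50 = 7.2 * 4.02484509
= 28.9789 cm

28.9789 cm


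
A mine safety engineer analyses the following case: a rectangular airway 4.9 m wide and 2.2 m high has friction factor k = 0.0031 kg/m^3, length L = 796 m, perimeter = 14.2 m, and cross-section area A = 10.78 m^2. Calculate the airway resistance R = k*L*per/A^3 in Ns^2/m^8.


0.028 Ns^2/m^8

Compute the numerator:
k * L * per = 0.0031 * 796 * 14.2
= 35.03992
Compute the denominator:
A^3 = 10.78^3 = 1252.726552
Resistance:
R = 35.03992 / 1252.726552
= 0.028 Ns^2/m^8


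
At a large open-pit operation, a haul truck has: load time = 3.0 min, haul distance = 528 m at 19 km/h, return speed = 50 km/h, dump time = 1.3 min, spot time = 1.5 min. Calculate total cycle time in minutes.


Convert haul speed to m/min: 19 * 1000/60 = 316.6666667 m/min
Haul time = 528 / 316.6666667 = 1.667368421 min
Convert return speed to m/min: 50 * 1000/60 = 833.3333333 m/min
Return time = 528 / 833.3333333 = 0.6336 min
Total cycle time:
= 3.0 + 1.667368421 + 1.3 + 0.6336 + 1.5
= 8.101 min

8.101 min


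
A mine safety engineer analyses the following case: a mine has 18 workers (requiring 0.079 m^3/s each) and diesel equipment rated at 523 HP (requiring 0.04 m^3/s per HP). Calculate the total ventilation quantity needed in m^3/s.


22.342 m^3/s

Airflow for workers:
Q_people = 18 * 0.079 = 1.422 m^3/s
Airflow for diesel equipment:
Q_diesel = 523 * 0.04 = 20.92 m^3/s
Total ventilation:
Q_total = 1.422 + 20.92
= 22.342 m^3/s


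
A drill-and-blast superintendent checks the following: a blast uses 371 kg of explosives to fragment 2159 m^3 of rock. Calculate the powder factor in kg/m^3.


Powder factor = explosive mass / rock volume
= 371 / 2159
= 0.1718 kg/m^3

0.1718 kg/m^3


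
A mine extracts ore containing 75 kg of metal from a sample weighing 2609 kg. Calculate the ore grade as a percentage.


2.8747%

Ore grade = (metal mass / ore mass) * 100
= (75 / 2609) * 100
= 0.02874664622 * 100
= 2.8747%


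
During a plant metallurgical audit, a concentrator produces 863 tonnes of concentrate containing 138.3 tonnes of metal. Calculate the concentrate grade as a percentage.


Grade = (metal in concentrate / concentrate mass) * 100
= (138.3 / 863) * 100
= 0.1602549247 * 100
= 16.0255%

16.0255%


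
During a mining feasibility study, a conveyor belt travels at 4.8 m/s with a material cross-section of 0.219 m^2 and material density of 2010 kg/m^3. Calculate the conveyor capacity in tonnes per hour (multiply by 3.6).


Volumetric flow = speed * area
= 4.8 * 0.219 = 1.0512 m^3/s
Mass flow = volumetric * density
= 1.0512 * 2010 = 2112.912 kg/s
Convert to t/h: multiply by 3.6
Capacity = 2112.912 * 3.6
= 7606.4832 t/h

7606.4832 t/h


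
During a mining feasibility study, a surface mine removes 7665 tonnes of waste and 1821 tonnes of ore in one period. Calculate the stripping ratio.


Stripping ratio = waste tonnage / ore tonnage
= 7665 / 1821
= 4.2092

4.2092


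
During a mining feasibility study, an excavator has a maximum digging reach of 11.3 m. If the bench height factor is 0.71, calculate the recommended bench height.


Bench height = reach * factor
= 11.3 * 0.71
= 8.023 m

8.023 m


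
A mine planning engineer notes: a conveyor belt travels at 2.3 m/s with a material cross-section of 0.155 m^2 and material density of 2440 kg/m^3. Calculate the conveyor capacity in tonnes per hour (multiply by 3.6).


3131.496 t/h

Volumetric flow = speed * area
= 2.3 * 0.155 = 0.3565 m^3/s
Mass flow = volumetric * density
= 0.3565 * 2440 = 869.86 kg/s
Convert to t/h: multiply by 3.6
Capacity = 869.86 * 3.6
= 3131.496 t/h


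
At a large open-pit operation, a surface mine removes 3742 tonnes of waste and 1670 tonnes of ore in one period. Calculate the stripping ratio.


2.2407

Stripping ratio = waste tonnage / ore tonnage
= 3742 / 1670
= 2.2407


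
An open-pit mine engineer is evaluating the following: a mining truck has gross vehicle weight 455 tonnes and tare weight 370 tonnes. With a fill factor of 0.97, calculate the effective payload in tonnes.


Maximum payload = gross - tare
= 455 - 370 = 85 tonnes
Effective payload = max payload * fill factor
= 85 * 0.97
= 82.45 tonnes

82.45 tonnes


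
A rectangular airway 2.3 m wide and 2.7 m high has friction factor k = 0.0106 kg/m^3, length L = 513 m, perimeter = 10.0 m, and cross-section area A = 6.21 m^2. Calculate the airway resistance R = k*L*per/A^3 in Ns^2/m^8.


0.2271 Ns^2/m^8

Compute the numerator:
k * L * per = 0.0106 * 513 * 10.0
= 54.378
Compute the denominator:
A^3 = 6.21^3 = 239.483061
Resistance:
R = 54.378 / 239.483061
= 0.2271 Ns^2/m^8


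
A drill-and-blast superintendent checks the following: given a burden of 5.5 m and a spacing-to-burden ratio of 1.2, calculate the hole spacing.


6.6 m

Spacing = burden * ratio
= 5.5 * 1.2
= 6.6 m


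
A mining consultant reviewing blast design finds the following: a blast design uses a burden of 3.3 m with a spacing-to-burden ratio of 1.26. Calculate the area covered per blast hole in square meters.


First, find the spacing:
Spacing = burden * ratio = 3.3 * 1.26
= 4.158 m
Then, calculate the area:
Area = burden * spacing = 3.3 * 4.158
= 13.7214 m^2

13.7214 m^2


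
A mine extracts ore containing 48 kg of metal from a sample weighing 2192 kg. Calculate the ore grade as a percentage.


Ore grade = (metal mass / ore mass) * 100
= (48 / 2192) * 100
= 0.02189781022 * 100
= 2.1898%

2.1898%


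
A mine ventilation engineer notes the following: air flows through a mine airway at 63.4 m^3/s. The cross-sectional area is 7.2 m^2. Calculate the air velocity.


8.8056 m/s

Velocity = flow rate / cross-sectional area
= 63.4 / 7.2
= 8.8056 m/s


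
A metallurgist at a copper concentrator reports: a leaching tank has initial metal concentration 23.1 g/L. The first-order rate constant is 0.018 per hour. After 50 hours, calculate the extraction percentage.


59.343%

Compute the exponent:
-k * t = -0.018 * 50 = -0.9
Remaining concentration:
C = 23.1 * exp(-0.9)
= 23.1 * 0.4065696597
= 9.39175914 g/L
Extracted = 23.1 - 9.39175914 = 13.70824086 g/L
Extraction % = 13.70824086 / 23.1 * 100
= 59.343%


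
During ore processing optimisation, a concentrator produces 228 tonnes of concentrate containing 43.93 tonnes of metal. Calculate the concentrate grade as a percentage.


19.2675%

Grade = (metal in concentrate / concentrate mass) * 100
= (43.93 / 228) * 100
= 0.1926754386 * 100
= 19.2675%


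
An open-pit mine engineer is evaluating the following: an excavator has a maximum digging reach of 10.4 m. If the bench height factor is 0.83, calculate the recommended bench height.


Bench height = reach * factor
= 10.4 * 0.83
= 8.632 m

8.632 m


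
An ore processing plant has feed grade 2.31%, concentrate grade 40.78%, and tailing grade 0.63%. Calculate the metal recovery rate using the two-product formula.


Using the two-product formula:
R = 100 * c * (f - t) / (f * (c - t))
Numerator = 100 * 40.78 * (2.31 - 0.63)
= 100 * 40.78 * 1.68
= 6851.04
Denominator = 2.31 * (40.78 - 0.63)
= 2.31 * 40.15
= 92.7465
R = 6851.04 / 92.7465
= 73.8684%

73.8684%


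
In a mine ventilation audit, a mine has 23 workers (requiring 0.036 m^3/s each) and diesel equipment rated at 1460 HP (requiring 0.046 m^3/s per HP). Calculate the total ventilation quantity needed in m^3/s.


67.988 m^3/s

Airflow for workers:
Q_people = 23 * 0.036 = 0.828 m^3/s
Airflow for diesel equipment:
Q_diesel = 1460 * 0.046 = 67.16 m^3/s
Total ventilation:
Q_total = 0.828 + 67.16
= 67.988 m^3/s


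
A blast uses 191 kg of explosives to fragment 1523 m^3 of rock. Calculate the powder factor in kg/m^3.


Powder factor = explosive mass / rock volume
= 191 / 1523
= 0.1254 kg/m^3

0.1254 kg/m^3


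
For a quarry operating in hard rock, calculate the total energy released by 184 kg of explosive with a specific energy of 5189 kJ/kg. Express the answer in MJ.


Energy = mass * specific_energy / 1000
= 184 * 5189 / 1000
= 954776 / 1000
= 954.776 MJ

954.776 MJ


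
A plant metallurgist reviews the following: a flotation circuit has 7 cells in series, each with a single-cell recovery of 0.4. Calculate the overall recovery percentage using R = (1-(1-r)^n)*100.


97.2006%

Complement of single-cell recovery:
1 - r = 1 - 0.4 = 0.6
Raise to power n:
(1 - r)^7 = 0.6^7 = 0.0279936
Overall recovery:
R = (1 - 0.0279936) * 100
= 97.2006%


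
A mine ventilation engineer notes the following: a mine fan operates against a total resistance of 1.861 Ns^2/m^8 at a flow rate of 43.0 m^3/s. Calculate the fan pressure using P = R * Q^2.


Compute Q^2:
Q^2 = 43.0^2 = 1849.0
Compute pressure:
P = R * Q^2 = 1.861 * 1849.0
= 3440.989 Pa

3440.989 Pa


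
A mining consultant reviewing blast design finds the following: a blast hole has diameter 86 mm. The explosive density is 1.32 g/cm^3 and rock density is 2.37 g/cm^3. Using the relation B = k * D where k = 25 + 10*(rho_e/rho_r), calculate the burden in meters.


First, compute k:
rho_e / rho_r = 1.32 / 2.37 = 0.5569620253
k = 25 + 10 * 0.5569620253 = 30.56962025
Then, compute burden:
B = k * D / 1000 = 30.56962025 * 86 / 1000
= 2628.987342 / 1000
= 2.629 m

2.629 m


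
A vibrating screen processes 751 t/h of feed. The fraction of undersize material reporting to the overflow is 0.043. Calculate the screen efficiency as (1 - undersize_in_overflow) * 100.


95.7%

Screen efficiency = (1 - fraction of undersize in overflow) * 100
= (1 - 0.043) * 100
= 0.957 * 100
= 95.7%


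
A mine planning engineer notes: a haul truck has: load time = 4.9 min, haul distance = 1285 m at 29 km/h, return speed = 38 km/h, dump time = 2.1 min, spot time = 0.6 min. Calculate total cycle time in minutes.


Convert haul speed to m/min: 29 * 1000/60 = 483.3333333 m/min
Haul time = 1285 / 483.3333333 = 2.65862069 min
Convert return speed to m/min: 38 * 1000/60 = 633.3333333 m/min
Return time = 1285 / 633.3333333 = 2.028947368 min
Total cycle time:
= 4.9 + 2.65862069 + 2.1 + 2.028947368 + 0.6
= 12.2876 min

12.2876 min


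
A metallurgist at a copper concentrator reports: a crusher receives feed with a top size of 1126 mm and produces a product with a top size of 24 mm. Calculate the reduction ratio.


46.9167

Reduction ratio = feed size / product size
= 1126 / 24
= 46.9167


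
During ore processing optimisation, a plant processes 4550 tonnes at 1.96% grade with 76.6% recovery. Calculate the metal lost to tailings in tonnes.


Total metal in feed:
= 4550 * 1.96 / 100 = 89.18 tonnes
Metal recovered:
= 89.18 * 76.6 / 100 = 68.31188 tonnes
Metal lost to tailings:
= 89.18 - 68.31188
= 20.8681 tonnes

20.8681 tonnes


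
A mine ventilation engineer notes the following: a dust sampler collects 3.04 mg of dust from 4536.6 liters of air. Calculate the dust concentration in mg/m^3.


0.6701 mg/m^3

Convert liters to m^3: 1 m^3 = 1000 L
Concentration = mass / volume * 1000
= 3.04 / 4536.6 * 1000
= 0.0006701053653 * 1000
= 0.6701 mg/m^3


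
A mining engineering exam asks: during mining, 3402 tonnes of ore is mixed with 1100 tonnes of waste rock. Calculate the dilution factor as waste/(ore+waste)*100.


Total material = ore + waste
= 3402 + 1100 = 4502 tonnes
Dilution = waste / total * 100
= 1100 / 4502 * 100
= 0.2443358507 * 100
= 24.4336%

24.4336%


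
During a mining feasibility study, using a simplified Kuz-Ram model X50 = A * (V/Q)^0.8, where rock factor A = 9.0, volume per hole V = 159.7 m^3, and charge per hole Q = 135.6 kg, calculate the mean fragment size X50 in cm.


Compute V/Q:
V/Q = 159.7 / 135.6 = 1.177728614
Raise to the power 0.8:
(V/Q)^0.8 = 1.177728614^0.8 = 1.139819759
Multiply by A:
X50 = 9.0 * 1.139819759
= 10.2584 cm

10.2584 cm


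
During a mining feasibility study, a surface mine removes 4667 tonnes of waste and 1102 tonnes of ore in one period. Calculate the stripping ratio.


4.235

Stripping ratio = waste tonnage / ore tonnage
= 4667 / 1102
= 4.235


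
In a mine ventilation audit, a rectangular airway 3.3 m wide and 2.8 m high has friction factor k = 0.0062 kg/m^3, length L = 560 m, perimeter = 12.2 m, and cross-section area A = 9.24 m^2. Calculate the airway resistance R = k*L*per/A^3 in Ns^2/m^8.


Compute the numerator:
k * L * per = 0.0062 * 560 * 12.2
= 42.3584
Compute the denominator:
A^3 = 9.24^3 = 788.889024
Resistance:
R = 42.3584 / 788.889024
= 0.0537 Ns^2/m^8

0.0537 Ns^2/m^8


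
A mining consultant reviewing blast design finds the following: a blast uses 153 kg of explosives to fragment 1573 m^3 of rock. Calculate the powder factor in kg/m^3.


0.0973 kg/m^3

Powder factor = explosive mass / rock volume
= 153 / 1573
= 0.0973 kg/m^3


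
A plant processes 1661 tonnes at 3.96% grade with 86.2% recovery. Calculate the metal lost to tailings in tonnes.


9.077 tonnes

Total metal in feed:
= 1661 * 3.96 / 100 = 65.7756 tonnes
Metal recovered:
= 65.7756 * 86.2 / 100 = 56.6985672 tonnes
Metal lost to tailings:
= 65.7756 - 56.6985672
= 9.077 tonnes


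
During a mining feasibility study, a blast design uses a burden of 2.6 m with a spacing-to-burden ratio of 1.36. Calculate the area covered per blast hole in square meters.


First, find the spacing:
Spacing = burden * ratio = 2.6 * 1.36
= 3.536 m
Then, calculate the area:
Area = burden * spacing = 2.6 * 3.536
= 9.1936 m^2

9.1936 m^2


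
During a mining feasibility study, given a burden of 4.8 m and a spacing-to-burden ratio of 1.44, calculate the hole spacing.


6.912 m

Spacing = burden * ratio
= 4.8 * 1.44
= 6.912 m


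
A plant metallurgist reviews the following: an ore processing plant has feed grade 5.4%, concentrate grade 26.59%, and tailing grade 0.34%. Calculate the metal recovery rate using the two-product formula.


94.9174%

Using the two-product formula:
R = 100 * c * (f - t) / (f * (c - t))
Numerator = 100 * 26.59 * (5.4 - 0.34)
= 100 * 26.59 * 5.06
= 13454.54
Denominator = 5.4 * (26.59 - 0.34)
= 5.4 * 26.25
= 141.75
R = 13454.54 / 141.75
= 94.9174%


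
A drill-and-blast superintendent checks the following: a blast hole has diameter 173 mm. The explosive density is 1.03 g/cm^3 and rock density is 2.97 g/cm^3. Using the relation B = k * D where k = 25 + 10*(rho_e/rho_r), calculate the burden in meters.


First, compute k:
rho_e / rho_r = 1.03 / 2.97 = 0.3468013468
k = 25 + 10 * 0.3468013468 = 28.46801347
Then, compute burden:
B = k * D / 1000 = 28.46801347 * 173 / 1000
= 4924.96633 / 1000
= 4.925 m

4.925 m


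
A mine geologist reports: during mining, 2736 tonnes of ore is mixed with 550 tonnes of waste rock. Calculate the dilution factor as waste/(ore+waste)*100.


Total material = ore + waste
= 2736 + 550 = 3286 tonnes
Dilution = waste / total * 100
= 550 / 3286 * 100
= 0.1673767498 * 100
= 16.7377%

16.7377%


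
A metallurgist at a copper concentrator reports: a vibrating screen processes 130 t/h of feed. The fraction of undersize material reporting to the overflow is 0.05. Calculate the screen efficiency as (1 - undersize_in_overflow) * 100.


95.0%

Screen efficiency = (1 - fraction of undersize in overflow) * 100
= (1 - 0.05) * 100
= 0.95 * 100
= 95.0%


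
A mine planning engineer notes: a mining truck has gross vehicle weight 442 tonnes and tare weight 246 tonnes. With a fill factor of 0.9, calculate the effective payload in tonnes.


Maximum payload = gross - tare
= 442 - 246 = 196 tonnes
Effective payload = max payload * fill factor
= 196 * 0.9
= 176.4 tonnes

176.4 tonnes


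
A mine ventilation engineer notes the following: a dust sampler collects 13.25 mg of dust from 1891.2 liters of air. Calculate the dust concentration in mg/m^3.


7.0061 mg/m^3

Convert liters to m^3: 1 m^3 = 1000 L
Concentration = mass / volume * 1000
= 13.25 / 1891.2 * 1000
= 0.007006133672 * 1000
= 7.0061 mg/m^3


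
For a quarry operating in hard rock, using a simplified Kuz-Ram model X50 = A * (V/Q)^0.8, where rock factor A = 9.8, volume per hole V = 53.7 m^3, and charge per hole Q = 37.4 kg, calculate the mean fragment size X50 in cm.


13.0891 cm

Compute V/Q:
V/Q = 53.7 / 37.4 = 1.435828877
Raise to the power 0.8:
(V/Q)^0.8 = 1.435828877^0.8 = 1.335617642
Multiply by A:
X50 = 9.8 * 1.335617642
= 13.0891 cm


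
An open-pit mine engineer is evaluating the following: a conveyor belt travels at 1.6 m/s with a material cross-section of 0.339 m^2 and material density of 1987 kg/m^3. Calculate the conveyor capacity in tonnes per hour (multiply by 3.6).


Volumetric flow = speed * area
= 1.6 * 0.339 = 0.5424 m^3/s
Mass flow = volumetric * density
= 0.5424 * 1987 = 1077.7488 kg/s
Convert to t/h: multiply by 3.6
Capacity = 1077.7488 * 3.6
= 3879.8957 t/h

3879.8957 t/h


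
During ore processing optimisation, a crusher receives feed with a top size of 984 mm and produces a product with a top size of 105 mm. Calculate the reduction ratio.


9.3714

Reduction ratio = feed size / product size
= 984 / 105
= 9.3714


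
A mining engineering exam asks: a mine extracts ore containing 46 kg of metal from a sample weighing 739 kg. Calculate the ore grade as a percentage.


Ore grade = (metal mass / ore mass) * 100
= (46 / 739) * 100
= 0.06224627876 * 100
= 6.2246%

6.2246%


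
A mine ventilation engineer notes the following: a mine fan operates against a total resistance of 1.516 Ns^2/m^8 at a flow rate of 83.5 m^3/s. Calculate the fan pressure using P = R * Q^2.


10569.931 Pa

Compute Q^2:
Q^2 = 83.5^2 = 6972.25
Compute pressure:
P = R * Q^2 = 1.516 * 6972.25
= 10569.931 Pa


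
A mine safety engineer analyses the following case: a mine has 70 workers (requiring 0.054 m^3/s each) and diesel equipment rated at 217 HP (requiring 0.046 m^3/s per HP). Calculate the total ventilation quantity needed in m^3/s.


13.762 m^3/s

Airflow for workers:
Q_people = 70 * 0.054 = 3.78 m^3/s
Airflow for diesel equipment:
Q_diesel = 217 * 0.046 = 9.982 m^3/s
Total ventilation:
Q_total = 3.78 + 9.982
= 13.762 m^3/s


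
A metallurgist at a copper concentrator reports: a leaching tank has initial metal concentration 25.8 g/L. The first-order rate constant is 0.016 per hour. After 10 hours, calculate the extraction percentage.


Compute the exponent:
-k * t = -0.016 * 10 = -0.16
Remaining concentration:
C = 25.8 * exp(-0.16)
= 25.8 * 0.852143789
= 21.98530976 g/L
Extracted = 25.8 - 21.98530976 = 3.814690245 g/L
Extraction % = 3.814690245 / 25.8 * 100
= 14.7856%

14.7856%


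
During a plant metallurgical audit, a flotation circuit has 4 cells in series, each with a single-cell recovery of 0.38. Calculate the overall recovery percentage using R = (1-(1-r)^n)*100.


85.2237%

Complement of single-cell recovery:
1 - r = 1 - 0.38 = 0.62
Raise to power n:
(1 - r)^4 = 0.62^4 = 0.14776336
Overall recovery:
R = (1 - 0.14776336) * 100
= 85.2237%


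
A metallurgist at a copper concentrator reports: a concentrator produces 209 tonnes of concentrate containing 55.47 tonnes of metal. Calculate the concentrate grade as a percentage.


26.5407%

Grade = (metal in concentrate / concentrate mass) * 100
= (55.47 / 209) * 100
= 0.2654066986 * 100
= 26.5407%


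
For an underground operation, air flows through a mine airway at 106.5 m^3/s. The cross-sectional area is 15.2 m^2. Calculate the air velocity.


7.0066 m/s

Velocity = flow rate / cross-sectional area
= 106.5 / 15.2
= 7.0066 m/s


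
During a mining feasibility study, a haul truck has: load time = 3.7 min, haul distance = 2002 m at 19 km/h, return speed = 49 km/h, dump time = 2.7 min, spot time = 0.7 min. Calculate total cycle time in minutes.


Convert haul speed to m/min: 19 * 1000/60 = 316.6666667 m/min
Haul time = 2002 / 316.6666667 = 6.322105263 min
Convert return speed to m/min: 49 * 1000/60 = 816.6666667 m/min
Return time = 2002 / 816.6666667 = 2.451428571 min
Total cycle time:
= 3.7 + 6.322105263 + 2.7 + 2.451428571 + 0.7
= 15.8735 min

15.8735 min


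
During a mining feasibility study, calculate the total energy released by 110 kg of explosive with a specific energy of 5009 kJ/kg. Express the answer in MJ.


Energy = mass * specific_energy / 1000
= 110 * 5009 / 1000
= 550990 / 1000
= 550.99 MJ

550.99 MJ


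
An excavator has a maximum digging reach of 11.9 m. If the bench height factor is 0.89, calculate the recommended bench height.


10.591 m

Bench height = reach * factor
= 11.9 * 0.89
= 10.591 m


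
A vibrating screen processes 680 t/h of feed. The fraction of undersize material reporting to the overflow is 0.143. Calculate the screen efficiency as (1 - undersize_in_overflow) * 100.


85.7%

Screen efficiency = (1 - fraction of undersize in overflow) * 100
= (1 - 0.143) * 100
= 0.857 * 100
= 85.7%


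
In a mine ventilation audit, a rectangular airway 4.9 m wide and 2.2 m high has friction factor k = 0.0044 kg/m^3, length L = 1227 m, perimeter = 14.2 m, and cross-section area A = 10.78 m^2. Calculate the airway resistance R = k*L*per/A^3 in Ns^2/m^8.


Compute the numerator:
k * L * per = 0.0044 * 1227 * 14.2
= 76.66296
Compute the denominator:
A^3 = 10.78^3 = 1252.726552
Resistance:
R = 76.66296 / 1252.726552
= 0.0612 Ns^2/m^8

0.0612 Ns^2/m^8


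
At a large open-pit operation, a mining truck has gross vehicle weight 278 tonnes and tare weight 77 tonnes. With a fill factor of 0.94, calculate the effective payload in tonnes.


188.94 tonnes

Maximum payload = gross - tare
= 278 - 77 = 201 tonnes
Effective payload = max payload * fill factor
= 201 * 0.94
= 188.94 tonnes


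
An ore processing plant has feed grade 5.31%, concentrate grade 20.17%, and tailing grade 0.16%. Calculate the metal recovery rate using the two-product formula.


Using the two-product formula:
R = 100 * c * (f - t) / (f * (c - t))
Numerator = 100 * 20.17 * (5.31 - 0.16)
= 100 * 20.17 * 5.15
= 10387.55
Denominator = 5.31 * (20.17 - 0.16)
= 5.31 * 20.01
= 106.2531
R = 10387.55 / 106.2531
= 97.7623%

97.7623%


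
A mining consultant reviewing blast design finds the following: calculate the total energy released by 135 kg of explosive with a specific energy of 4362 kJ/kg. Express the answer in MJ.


588.87 MJ

Energy = mass * specific_energy / 1000
= 135 * 4362 / 1000
= 588870 / 1000
= 588.87 MJ


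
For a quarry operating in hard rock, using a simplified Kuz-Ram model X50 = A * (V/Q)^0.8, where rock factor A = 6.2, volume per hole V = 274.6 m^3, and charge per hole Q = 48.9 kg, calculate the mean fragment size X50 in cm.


24.655 cm

Compute V/Q:
V/Q = 274.6 / 48.9 = 5.615541922
Raise to the power 0.8:
(V/Q)^0.8 = 5.615541922^0.8 = 3.976613101
Multiply by A:
X50 = 6.2 * 3.976613101
= 24.655 cm


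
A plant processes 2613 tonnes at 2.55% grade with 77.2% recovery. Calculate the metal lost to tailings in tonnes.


15.192 tonnes

Total metal in feed:
= 2613 * 2.55 / 100 = 66.6315 tonnes
Metal recovered:
= 66.6315 * 77.2 / 100 = 51.439518 tonnes
Metal lost to tailings:
= 66.6315 - 51.439518
= 15.192 tonnes


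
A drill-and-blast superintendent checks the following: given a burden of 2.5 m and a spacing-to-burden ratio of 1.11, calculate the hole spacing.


Spacing = burden * ratio
= 2.5 * 1.11
= 2.775 m

2.775 m


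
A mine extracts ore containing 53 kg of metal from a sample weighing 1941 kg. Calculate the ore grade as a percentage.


2.7306%

Ore grade = (metal mass / ore mass) * 100
= (53 / 1941) * 100
= 0.02730551262 * 100
= 2.7306%


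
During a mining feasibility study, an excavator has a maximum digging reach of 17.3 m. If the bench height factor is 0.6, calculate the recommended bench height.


Bench height = reach * factor
= 17.3 * 0.6
= 10.38 m

10.38 m


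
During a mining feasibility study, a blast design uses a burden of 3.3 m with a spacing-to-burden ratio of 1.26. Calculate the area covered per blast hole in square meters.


13.7214 m^2

First, find the spacing:
Spacing = burden * ratio = 3.3 * 1.26
= 4.158 m
Then, calculate the area:
Area = burden * spacing = 3.3 * 4.158
= 13.7214 m^2


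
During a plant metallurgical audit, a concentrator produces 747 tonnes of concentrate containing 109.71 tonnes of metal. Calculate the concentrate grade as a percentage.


Grade = (metal in concentrate / concentrate mass) * 100
= (109.71 / 747) * 100
= 0.1468674699 * 100
= 14.6867%

14.6867%


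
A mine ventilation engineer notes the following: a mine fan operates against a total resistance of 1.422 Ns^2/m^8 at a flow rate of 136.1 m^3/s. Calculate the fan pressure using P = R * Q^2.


Compute Q^2:
Q^2 = 136.1^2 = 18523.21
Compute pressure:
P = R * Q^2 = 1.422 * 18523.21
= 26340.0046 Pa

26340.0046 Pa


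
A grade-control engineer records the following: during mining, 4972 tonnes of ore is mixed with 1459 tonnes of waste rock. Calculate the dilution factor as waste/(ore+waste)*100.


22.687%

Total material = ore + waste
= 4972 + 1459 = 6431 tonnes
Dilution = waste / total * 100
= 1459 / 6431 * 100
= 0.2268698492 * 100
= 22.687%


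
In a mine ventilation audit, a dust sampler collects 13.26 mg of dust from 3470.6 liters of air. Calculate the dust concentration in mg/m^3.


3.8207 mg/m^3

Convert liters to m^3: 1 m^3 = 1000 L
Concentration = mass / volume * 1000
= 13.26 / 3470.6 * 1000
= 0.003820665015 * 1000
= 3.8207 mg/m^3


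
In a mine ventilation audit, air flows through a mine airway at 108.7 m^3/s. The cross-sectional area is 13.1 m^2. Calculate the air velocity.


Velocity = flow rate / cross-sectional area
= 108.7 / 13.1
= 8.2977 m/s

8.2977 m/s


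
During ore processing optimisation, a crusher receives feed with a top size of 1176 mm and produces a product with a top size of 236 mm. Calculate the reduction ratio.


Reduction ratio = feed size / product size
= 1176 / 236
= 4.9831

4.9831


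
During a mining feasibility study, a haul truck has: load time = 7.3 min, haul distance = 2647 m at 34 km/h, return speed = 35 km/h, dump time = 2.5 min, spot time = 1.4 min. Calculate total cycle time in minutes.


Convert haul speed to m/min: 34 * 1000/60 = 566.6666667 m/min
Haul time = 2647 / 566.6666667 = 4.671176471 min
Convert return speed to m/min: 35 * 1000/60 = 583.3333333 m/min
Return time = 2647 / 583.3333333 = 4.537714286 min
Total cycle time:
= 7.3 + 4.671176471 + 2.5 + 4.537714286 + 1.4
= 20.4089 min

20.4089 min


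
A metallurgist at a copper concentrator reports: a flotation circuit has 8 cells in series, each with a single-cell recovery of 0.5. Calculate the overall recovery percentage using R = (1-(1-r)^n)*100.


99.6094%

Complement of single-cell recovery:
1 - r = 1 - 0.5 = 0.5
Raise to power n:
(1 - r)^8 = 0.5^8 = 0.00390625
Overall recovery:
R = (1 - 0.00390625) * 100
= 99.6094%


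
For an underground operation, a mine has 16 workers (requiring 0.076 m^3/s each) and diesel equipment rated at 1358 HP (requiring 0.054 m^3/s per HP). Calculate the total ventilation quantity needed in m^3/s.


74.548 m^3/s

Airflow for workers:
Q_people = 16 * 0.076 = 1.216 m^3/s
Airflow for diesel equipment:
Q_diesel = 1358 * 0.054 = 73.332 m^3/s
Total ventilation:
Q_total = 1.216 + 73.332
= 74.548 m^3/s


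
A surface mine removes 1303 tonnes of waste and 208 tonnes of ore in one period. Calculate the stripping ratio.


Stripping ratio = waste tonnage / ore tonnage
= 1303 / 208
= 6.2644

6.2644


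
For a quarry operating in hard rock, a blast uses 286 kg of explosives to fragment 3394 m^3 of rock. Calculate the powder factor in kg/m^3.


Powder factor = explosive mass / rock volume
= 286 / 3394
= 0.0843 kg/m^3

0.0843 kg/m^3


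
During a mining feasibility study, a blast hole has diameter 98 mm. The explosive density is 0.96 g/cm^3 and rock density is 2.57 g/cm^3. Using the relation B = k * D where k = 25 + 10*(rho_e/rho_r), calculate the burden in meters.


2.8161 m

First, compute k:
rho_e / rho_r = 0.96 / 2.57 = 0.373540856
k = 25 + 10 * 0.373540856 = 28.73540856
Then, compute burden:
B = k * D / 1000 = 28.73540856 * 98 / 1000
= 2816.070039 / 1000
= 2.8161 m


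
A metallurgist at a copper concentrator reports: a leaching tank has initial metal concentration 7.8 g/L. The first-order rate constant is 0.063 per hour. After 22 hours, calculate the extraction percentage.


Compute the exponent:
-k * t = -0.063 * 22 = -1.386
Remaining concentration:
C = 7.8 * exp(-1.386)
= 7.8 * 0.2500736011
= 1.950574089 g/L
Extracted = 7.8 - 1.950574089 = 5.849425911 g/L
Extraction % = 5.849425911 / 7.8 * 100
= 74.9926%

74.9926%


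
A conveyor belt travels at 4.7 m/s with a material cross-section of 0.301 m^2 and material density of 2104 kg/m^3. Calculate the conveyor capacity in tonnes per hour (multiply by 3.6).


10715.5037 t/h

Volumetric flow = speed * area
= 4.7 * 0.301 = 1.4147 m^3/s
Mass flow = volumetric * density
= 1.4147 * 2104 = 2976.5288 kg/s
Convert to t/h: multiply by 3.6
Capacity = 2976.5288 * 3.6
= 10715.5037 t/h


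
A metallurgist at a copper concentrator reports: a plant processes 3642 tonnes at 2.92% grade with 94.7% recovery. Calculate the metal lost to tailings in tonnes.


5.6364 tonnes

Total metal in feed:
= 3642 * 2.92 / 100 = 106.3464 tonnes
Metal recovered:
= 106.3464 * 94.7 / 100 = 100.7100408 tonnes
Metal lost to tailings:
= 106.3464 - 100.7100408
= 5.6364 tonnes


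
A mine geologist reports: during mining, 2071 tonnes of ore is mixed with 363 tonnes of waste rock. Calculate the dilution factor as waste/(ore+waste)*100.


Total material = ore + waste
= 2071 + 363 = 2434 tonnes
Dilution = waste / total * 100
= 363 / 2434 * 100
= 0.1491372227 * 100
= 14.9137%

14.9137%


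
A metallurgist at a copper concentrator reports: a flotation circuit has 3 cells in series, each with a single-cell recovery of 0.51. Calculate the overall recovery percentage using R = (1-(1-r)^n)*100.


Complement of single-cell recovery:
1 - r = 1 - 0.51 = 0.49
Raise to power n:
(1 - r)^3 = 0.49^3 = 0.117649
Overall recovery:
R = (1 - 0.117649) * 100
= 88.2351%

88.2351%


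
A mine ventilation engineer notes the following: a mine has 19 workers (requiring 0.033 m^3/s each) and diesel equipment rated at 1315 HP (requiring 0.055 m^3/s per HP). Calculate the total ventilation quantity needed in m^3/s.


72.952 m^3/s

Airflow for workers:
Q_people = 19 * 0.033 = 0.627 m^3/s
Airflow for diesel equipment:
Q_diesel = 1315 * 0.055 = 72.325 m^3/s
Total ventilation:
Q_total = 0.627 + 72.325
= 72.952 m^3/s


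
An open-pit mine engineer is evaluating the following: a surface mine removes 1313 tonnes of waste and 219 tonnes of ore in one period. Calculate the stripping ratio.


5.9954

Stripping ratio = waste tonnage / ore tonnage
= 1313 / 219
= 5.9954


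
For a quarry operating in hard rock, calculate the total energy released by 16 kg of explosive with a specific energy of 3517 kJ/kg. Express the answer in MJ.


Energy = mass * specific_energy / 1000
= 16 * 3517 / 1000
= 56272 / 1000
= 56.272 MJ

56.272 MJ


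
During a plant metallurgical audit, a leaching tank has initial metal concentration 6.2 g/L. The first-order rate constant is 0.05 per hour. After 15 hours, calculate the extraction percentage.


Compute the exponent:
-k * t = -0.05 * 15 = -0.75
Remaining concentration:
C = 6.2 * exp(-0.75)
= 6.2 * 0.4723665527
= 2.928672627 g/L
Extracted = 6.2 - 2.928672627 = 3.271327373 g/L
Extraction % = 3.271327373 / 6.2 * 100
= 52.7633%

52.7633%


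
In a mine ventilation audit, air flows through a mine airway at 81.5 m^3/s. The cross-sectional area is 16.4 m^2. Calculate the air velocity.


Velocity = flow rate / cross-sectional area
= 81.5 / 16.4
= 4.9695 m/s

4.9695 m/s


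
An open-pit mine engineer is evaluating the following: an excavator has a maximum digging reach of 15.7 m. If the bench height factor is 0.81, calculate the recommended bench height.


Bench height = reach * factor
= 15.7 * 0.81
= 12.717 m

12.717 m


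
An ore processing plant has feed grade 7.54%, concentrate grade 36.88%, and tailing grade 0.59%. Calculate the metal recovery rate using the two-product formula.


93.6736%

Using the two-product formula:
R = 100 * c * (f - t) / (f * (c - t))
Numerator = 100 * 36.88 * (7.54 - 0.59)
= 100 * 36.88 * 6.95
= 25631.6
Denominator = 7.54 * (36.88 - 0.59)
= 7.54 * 36.29
= 273.6266
R = 25631.6 / 273.6266
= 93.6736%


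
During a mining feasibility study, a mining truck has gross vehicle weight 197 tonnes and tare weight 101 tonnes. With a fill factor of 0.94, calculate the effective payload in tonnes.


Maximum payload = gross - tare
= 197 - 101 = 96 tonnes
Effective payload = max payload * fill factor
= 96 * 0.94
= 90.24 tonnes

90.24 tonnes


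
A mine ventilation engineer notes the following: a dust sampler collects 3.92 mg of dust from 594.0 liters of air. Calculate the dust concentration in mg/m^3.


Convert liters to m^3: 1 m^3 = 1000 L
Concentration = mass / volume * 1000
= 3.92 / 594.0 * 1000
= 0.006599326599 * 1000
= 6.5993 mg/m^3

6.5993 mg/m^3


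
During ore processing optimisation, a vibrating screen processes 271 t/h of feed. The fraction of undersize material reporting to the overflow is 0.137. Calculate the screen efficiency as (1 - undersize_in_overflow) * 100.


Screen efficiency = (1 - fraction of undersize in overflow) * 100
= (1 - 0.137) * 100
= 0.863 * 100
= 86.3%

86.3%


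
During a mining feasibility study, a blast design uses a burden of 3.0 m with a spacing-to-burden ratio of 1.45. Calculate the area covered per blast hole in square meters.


First, find the spacing:
Spacing = burden * ratio = 3.0 * 1.45
= 4.35 m
Then, calculate the area:
Area = burden * spacing = 3.0 * 4.35
= 13.05 m^2

13.05 m^2


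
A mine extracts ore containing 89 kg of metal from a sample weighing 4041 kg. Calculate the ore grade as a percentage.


2.2024%

Ore grade = (metal mass / ore mass) * 100
= (89 / 4041) * 100
= 0.02202425142 * 100
= 2.2024%


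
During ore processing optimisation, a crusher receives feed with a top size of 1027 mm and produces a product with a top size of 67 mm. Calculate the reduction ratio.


Reduction ratio = feed size / product size
= 1027 / 67
= 15.3284

15.3284


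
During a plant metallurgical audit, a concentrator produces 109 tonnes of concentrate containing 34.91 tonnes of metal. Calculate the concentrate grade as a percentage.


Grade = (metal in concentrate / concentrate mass) * 100
= (34.91 / 109) * 100
= 0.3202752294 * 100
= 32.0275%

32.0275%


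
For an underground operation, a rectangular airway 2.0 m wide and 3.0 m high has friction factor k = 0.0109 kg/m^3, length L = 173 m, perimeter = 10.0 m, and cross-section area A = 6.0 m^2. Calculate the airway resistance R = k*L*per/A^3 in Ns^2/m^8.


Compute the numerator:
k * L * per = 0.0109 * 173 * 10.0
= 18.857
Compute the denominator:
A^3 = 6.0^3 = 216
Resistance:
R = 18.857 / 216
= 0.0873 Ns^2/m^8

0.0873 Ns^2/m^8


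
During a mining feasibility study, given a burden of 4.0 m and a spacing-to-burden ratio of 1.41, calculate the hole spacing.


Spacing = burden * ratio
= 4.0 * 1.41
= 5.64 m

5.64 m


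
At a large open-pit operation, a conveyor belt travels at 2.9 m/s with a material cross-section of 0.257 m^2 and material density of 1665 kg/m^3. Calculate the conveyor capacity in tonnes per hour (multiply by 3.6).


4467.3282 t/h

Volumetric flow = speed * area
= 2.9 * 0.257 = 0.7453 m^3/s
Mass flow = volumetric * density
= 0.7453 * 1665 = 1240.9245 kg/s
Convert to t/h: multiply by 3.6
Capacity = 1240.9245 * 3.6
= 4467.3282 t/h


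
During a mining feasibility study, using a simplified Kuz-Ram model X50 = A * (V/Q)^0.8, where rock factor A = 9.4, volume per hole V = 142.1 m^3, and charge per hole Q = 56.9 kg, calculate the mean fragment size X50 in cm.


Compute V/Q:
V/Q = 142.1 / 56.9 = 2.497363796
Raise to the power 0.8:
(V/Q)^0.8 = 2.497363796^0.8 = 2.079627009
Multiply by A:
X50 = 9.4 * 2.079627009
= 19.5485 cm

19.5485 cm


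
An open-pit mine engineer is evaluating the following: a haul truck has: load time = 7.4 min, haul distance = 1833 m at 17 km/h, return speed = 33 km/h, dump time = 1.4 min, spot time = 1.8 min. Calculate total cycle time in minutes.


Convert haul speed to m/min: 17 * 1000/60 = 283.3333333 m/min
Haul time = 1833 / 283.3333333 = 6.469411765 min
Convert return speed to m/min: 33 * 1000/60 = 550 m/min
Return time = 1833 / 550 = 3.332727273 min
Total cycle time:
= 7.4 + 6.469411765 + 1.4 + 3.332727273 + 1.8
= 20.4021 min

20.4021 min
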